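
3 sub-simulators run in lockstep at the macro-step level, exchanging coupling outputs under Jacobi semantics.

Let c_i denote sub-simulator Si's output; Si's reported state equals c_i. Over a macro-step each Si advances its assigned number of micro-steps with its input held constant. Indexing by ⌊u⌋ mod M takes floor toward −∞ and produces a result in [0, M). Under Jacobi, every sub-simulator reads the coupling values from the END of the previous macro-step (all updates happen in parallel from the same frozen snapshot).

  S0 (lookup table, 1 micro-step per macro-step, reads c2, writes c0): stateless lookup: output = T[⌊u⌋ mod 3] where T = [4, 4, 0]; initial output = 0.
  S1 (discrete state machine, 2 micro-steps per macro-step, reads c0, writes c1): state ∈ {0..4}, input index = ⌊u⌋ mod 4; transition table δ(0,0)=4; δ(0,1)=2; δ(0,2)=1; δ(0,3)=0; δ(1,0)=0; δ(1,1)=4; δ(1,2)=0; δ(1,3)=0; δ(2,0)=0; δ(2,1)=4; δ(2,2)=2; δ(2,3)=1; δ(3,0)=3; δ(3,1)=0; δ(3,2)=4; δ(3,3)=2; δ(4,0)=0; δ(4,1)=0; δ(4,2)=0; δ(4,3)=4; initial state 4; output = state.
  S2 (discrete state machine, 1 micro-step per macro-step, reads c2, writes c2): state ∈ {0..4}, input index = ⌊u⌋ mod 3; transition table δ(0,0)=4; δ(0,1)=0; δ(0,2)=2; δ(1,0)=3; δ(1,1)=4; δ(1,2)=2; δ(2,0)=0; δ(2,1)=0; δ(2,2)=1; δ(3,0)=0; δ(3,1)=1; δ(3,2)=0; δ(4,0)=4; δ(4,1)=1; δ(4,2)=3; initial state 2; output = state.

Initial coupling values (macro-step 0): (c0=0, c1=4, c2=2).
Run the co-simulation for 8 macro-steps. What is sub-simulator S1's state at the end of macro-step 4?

macro 1: S0 reads c2=2 → after 1×micro: 0; S1 reads c0=0 → after 2×micro: 4; S2 reads c2=2 → after 1×micro: 1 ⇒ (c0=0, c1=4, c2=1)
macro 2: S0 reads c2=1 → after 1×micro: 4; S1 reads c0=0 → after 2×micro: 4; S2 reads c2=1 → after 1×micro: 4 ⇒ (c0=4, c1=4, c2=4)
macro 3: S0 reads c2=4 → after 1×micro: 4; S1 reads c0=4 → after 2×micro: 4; S2 reads c2=4 → after 1×micro: 1 ⇒ (c0=4, c1=4, c2=1)
macro 4: S0 reads c2=1 → after 1×micro: 4; S1 reads c0=4 → after 2×micro: 4; S2 reads c2=1 → after 1×micro: 4 ⇒ (c0=4, c1=4, c2=4)
macro 5: S0 reads c2=4 → after 1×micro: 4; S1 reads c0=4 → after 2×micro: 4; S2 reads c2=4 → after 1×micro: 1 ⇒ (c0=4, c1=4, c2=1)
macro 6: S0 reads c2=1 → after 1×micro: 4; S1 reads c0=4 → after 2×micro: 4; S2 reads c2=1 → after 1×micro: 4 ⇒ (c0=4, c1=4, c2=4)
macro 7: S0 reads c2=4 → after 1×micro: 4; S1 reads c0=4 → after 2×micro: 4; S2 reads c2=4 → after 1×micro: 1 ⇒ (c0=4, c1=4, c2=1)
macro 8: S0 reads c2=1 → after 1×micro: 4; S1 reads c0=4 → after 2×micro: 4; S2 reads c2=1 → after 1×micro: 4 ⇒ (c0=4, c1=4, c2=4)

S1 state at macro-step 4 = 4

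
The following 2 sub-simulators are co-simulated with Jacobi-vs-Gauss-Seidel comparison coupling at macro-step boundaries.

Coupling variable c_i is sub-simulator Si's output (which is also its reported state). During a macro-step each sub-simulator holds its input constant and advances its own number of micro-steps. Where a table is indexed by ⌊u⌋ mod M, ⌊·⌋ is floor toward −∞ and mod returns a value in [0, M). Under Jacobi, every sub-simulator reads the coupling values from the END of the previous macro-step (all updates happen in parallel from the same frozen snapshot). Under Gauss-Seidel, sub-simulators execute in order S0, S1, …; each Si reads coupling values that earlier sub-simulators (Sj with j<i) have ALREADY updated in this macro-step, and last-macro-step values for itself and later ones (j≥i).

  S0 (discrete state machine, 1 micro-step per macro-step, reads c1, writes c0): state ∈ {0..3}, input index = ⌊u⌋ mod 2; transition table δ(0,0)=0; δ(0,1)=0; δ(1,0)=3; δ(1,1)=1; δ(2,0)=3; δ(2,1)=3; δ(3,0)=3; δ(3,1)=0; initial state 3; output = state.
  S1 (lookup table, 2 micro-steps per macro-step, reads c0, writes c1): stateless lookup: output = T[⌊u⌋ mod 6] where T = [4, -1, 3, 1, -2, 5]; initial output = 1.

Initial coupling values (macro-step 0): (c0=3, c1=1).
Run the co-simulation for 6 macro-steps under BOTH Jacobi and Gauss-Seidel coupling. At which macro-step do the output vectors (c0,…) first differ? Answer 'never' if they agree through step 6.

[Jacobi] macro 1: S0 reads c1=1 → after 1×micro: 0; S1 reads c0=3 → after 2×micro: 1 ⇒ (c0=0, c1=1)
[Jacobi] macro 2: S0 reads c1=1 → after 1×micro: 0; S1 reads c0=0 → after 2×micro: 4 ⇒ (c0=0, c1=4)
[Jacobi] macro 3: S0 reads c1=4 → after 1×micro: 0; S1 reads c0=0 → after 2×micro: 4 ⇒ (c0=0, c1=4)
[Jacobi] macro 4: S0 reads c1=4 → after 1×micro: 0; S1 reads c0=0 → after 2×micro: 4 ⇒ (c0=0, c1=4)
[Jacobi] macro 5: S0 reads c1=4 → after 1×micro: 0; S1 reads c0=0 → after 2×micro: 4 ⇒ (c0=0, c1=4)
[Jacobi] macro 6: S0 reads c1=4 → after 1×micro: 0; S1 reads c0=0 → after 2×micro: 4 ⇒ (c0=0, c1=4)
[Gauss-Seidel] macro 1: S0 reads c1=1 → after 1×micro: 0; S1 reads c0=0 → after 2×micro: 4 ⇒ (c0=0, c1=4)
[Gauss-Seidel] macro 2: S0 reads c1=4 → after 1×micro: 0; S1 reads c0=0 → after 2×micro: 4 ⇒ (c0=0, c1=4)
[Gauss-Seidel] macro 3: S0 reads c1=4 → after 1×micro: 0; S1 reads c0=0 → after 2×micro: 4 ⇒ (c0=0, c1=4)
[Gauss-Seidel] macro 4: S0 reads c1=4 → after 1×micro: 0; S1 reads c0=0 → after 2×micro: 4 ⇒ (c0=0, c1=4)
[Gauss-Seidel] macro 5: S0 reads c1=4 → after 1×micro: 0; S1 reads c0=0 → after 2×micro: 4 ⇒ (c0=0, c1=4)
[Gauss-Seidel] macro 6: S0 reads c1=4 → after 1×micro: 0; S1 reads c0=0 → after 2×micro: 4 ⇒ (c0=0, c1=4)

first divergence at macro-step: 1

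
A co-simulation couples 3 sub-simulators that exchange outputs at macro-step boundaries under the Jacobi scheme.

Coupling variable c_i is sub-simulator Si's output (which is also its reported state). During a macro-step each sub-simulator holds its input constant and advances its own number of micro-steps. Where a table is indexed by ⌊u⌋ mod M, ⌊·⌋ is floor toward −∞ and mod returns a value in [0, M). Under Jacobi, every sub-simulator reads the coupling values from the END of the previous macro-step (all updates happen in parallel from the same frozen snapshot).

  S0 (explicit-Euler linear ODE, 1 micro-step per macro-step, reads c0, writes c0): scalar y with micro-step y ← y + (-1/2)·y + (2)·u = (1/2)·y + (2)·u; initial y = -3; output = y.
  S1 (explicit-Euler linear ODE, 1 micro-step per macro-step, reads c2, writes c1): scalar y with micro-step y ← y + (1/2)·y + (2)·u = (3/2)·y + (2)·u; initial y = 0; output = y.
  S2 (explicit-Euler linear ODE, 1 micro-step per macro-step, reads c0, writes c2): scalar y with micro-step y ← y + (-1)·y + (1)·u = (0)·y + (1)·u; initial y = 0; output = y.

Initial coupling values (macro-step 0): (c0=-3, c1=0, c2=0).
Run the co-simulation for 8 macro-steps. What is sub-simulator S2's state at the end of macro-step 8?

macro 1: S0 reads c0=-3 → after 1×micro: -15/2; S1 reads c2=0 → after 1×micro: 0; S2 reads c0=-3 → after 1×micro: -3 ⇒ (c0=-15/2, c1=0, c2=-3)
macro 2: S0 reads c0=-15/2 → after 1×micro: -75/4; S1 reads c2=-3 → after 1×micro: -6; S2 reads c0=-15/2 → after 1×micro: -15/2 ⇒ (c0=-75/4, c1=-6, c2=-15/2)
macro 3: S0 reads c0=-75/4 → after 1×micro: -375/8; S1 reads c2=-15/2 → after 1×micro: -24; S2 reads c0=-75/4 → after 1×micro: -75/4 ⇒ (c0=-375/8, c1=-24, c2=-75/4)
macro 4: S0 reads c0=-375/8 → after 1×micro: -1875/16; S1 reads c2=-75/4 → after 1×micro: -147/2; S2 reads c0=-375/8 → after 1×micro: -375/8 ⇒ (c0=-1875/16, c1=-147/2, c2=-375/8)
macro 5: S0 reads c0=-1875/16 → after 1×micro: -9375/32; S1 reads c2=-375/8 → after 1×micro: -204; S2 reads c0=-1875/16 → after 1×micro: -1875/16 ⇒ (c0=-9375/32, c1=-204, c2=-1875/16)
macro 6: S0 reads c0=-9375/32 → after 1×micro: -46875/64; S1 reads c2=-1875/16 → after 1×micro: -4323/8; S2 reads c0=-9375/32 → after 1×micro: -9375/32 ⇒ (c0=-46875/64, c1=-4323/8, c2=-9375/32)
macro 7: S0 reads c0=-46875/64 → after 1×micro: -234375/128; S1 reads c2=-9375/32 → after 1×micro: -2793/2; S2 reads c0=-46875/64 → after 1×micro: -46875/64 ⇒ (c0=-234375/128, c1=-2793/2, c2=-46875/64)
macro 8: S0 reads c0=-234375/128 → after 1×micro: -1171875/256; S1 reads c2=-46875/64 → after 1×micro: -113907/32; S2 reads c0=-234375/128 → after 1×micro: -234375/128 ⇒ (c0=-1171875/256, c1=-113907/32, c2=-234375/128)

S2 state at macro-step 8 = -234375/128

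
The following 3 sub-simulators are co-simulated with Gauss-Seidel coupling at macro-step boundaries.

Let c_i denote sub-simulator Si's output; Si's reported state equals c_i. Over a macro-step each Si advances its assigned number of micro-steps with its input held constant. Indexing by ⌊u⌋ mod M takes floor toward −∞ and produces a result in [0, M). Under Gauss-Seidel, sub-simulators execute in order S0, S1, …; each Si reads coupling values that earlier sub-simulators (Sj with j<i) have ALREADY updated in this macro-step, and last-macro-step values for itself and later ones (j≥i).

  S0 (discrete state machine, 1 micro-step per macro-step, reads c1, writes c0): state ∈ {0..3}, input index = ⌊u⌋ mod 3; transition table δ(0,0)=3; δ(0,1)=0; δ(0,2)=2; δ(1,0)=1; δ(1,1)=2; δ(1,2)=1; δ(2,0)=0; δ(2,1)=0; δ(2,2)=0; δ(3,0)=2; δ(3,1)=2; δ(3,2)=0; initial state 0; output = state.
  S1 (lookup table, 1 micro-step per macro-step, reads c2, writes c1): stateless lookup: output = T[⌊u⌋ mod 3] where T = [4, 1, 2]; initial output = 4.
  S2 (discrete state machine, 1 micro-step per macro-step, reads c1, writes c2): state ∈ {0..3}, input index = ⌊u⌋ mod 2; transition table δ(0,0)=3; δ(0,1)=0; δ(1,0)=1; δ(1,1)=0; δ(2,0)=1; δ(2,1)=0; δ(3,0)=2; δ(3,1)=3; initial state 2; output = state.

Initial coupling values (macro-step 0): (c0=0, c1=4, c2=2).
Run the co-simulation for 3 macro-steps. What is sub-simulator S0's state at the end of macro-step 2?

macro 1: S0 reads c1=4 → after 1×micro: 0; S1 reads c2=2 → after 1×micro: 2; S2 reads c1=2 → after 1×micro: 1 ⇒ (c0=0, c1=2, c2=1)
macro 2: S0 reads c1=2 → after 1×micro: 2; S1 reads c2=1 → after 1×micro: 1; S2 reads c1=1 → after 1×micro: 0 ⇒ (c0=2, c1=1, c2=0)
macro 3: S0 reads c1=1 → after 1×micro: 0; S1 reads c2=0 → after 1×micro: 4; S2 reads c1=4 → after 1×micro: 3 ⇒ (c0=0, c1=4, c2=3)

S0 state at macro-step 2 = 2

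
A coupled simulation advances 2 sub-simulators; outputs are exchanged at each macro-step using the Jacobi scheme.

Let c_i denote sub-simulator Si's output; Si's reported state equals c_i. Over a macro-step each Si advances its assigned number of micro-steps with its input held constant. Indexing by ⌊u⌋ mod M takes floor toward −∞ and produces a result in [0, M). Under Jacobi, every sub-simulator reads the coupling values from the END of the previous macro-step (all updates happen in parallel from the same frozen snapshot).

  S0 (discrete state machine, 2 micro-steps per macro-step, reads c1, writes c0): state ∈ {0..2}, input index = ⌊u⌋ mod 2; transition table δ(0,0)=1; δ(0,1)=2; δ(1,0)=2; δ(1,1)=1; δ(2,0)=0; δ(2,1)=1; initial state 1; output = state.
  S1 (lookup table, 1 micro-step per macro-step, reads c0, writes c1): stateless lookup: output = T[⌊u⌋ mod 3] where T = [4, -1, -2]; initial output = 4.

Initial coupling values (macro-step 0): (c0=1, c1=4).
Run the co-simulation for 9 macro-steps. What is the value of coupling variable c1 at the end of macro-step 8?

macro 1: S0 reads c1=4 → after 2×micro: 0; S1 reads c0=1 → after 1×micro: -1 ⇒ (c0=0, c1=-1)
macro 2: S0 reads c1=-1 → after 2×micro: 1; S1 reads c0=0 → after 1×micro: 4 ⇒ (c0=1, c1=4)
macro 3: S0 reads c1=4 → after 2×micro: 0; S1 reads c0=1 → after 1×micro: -1 ⇒ (c0=0, c1=-1)
macro 4: S0 reads c1=-1 → after 2×micro: 1; S1 reads c0=0 → after 1×micro: 4 ⇒ (c0=1, c1=4)
macro 5: S0 reads c1=4 → after 2×micro: 0; S1 reads c0=1 → after 1×micro: -1 ⇒ (c0=0, c1=-1)
macro 6: S0 reads c1=-1 → after 2×micro: 1; S1 reads c0=0 → after 1×micro: 4 ⇒ (c0=1, c1=4)
macro 7: S0 reads c1=4 → after 2×micro: 0; S1 reads c0=1 → after 1×micro: -1 ⇒ (c0=0, c1=-1)
macro 8: S0 reads c1=-1 → after 2×micro: 1; S1 reads c0=0 → after 1×micro: 4 ⇒ (c0=1, c1=4)
macro 9: S0 reads c1=4 → after 2×micro: 0; S1 reads c0=1 → after 1×micro: -1 ⇒ (c0=0, c1=-1)

c1 at macro-step 8 = 4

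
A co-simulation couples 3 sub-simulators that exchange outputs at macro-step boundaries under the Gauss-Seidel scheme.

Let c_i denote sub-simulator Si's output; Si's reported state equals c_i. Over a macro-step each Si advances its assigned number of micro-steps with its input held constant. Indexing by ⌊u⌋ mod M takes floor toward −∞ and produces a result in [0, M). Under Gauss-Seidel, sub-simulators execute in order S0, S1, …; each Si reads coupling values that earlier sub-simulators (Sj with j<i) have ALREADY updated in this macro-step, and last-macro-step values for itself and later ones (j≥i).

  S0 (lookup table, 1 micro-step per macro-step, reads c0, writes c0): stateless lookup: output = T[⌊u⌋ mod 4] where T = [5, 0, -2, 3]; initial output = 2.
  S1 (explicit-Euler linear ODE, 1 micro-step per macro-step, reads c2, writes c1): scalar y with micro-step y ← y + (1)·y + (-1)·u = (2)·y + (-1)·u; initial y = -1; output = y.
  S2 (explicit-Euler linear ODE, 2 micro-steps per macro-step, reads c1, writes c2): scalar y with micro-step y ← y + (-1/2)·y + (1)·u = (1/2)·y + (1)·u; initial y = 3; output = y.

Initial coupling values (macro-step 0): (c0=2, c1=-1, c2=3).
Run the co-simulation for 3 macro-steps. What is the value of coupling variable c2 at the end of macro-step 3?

macro 1: S0 reads c0=2 → after 1×micro: -2; S1 reads c2=3 → after 1×micro: -5; S2 reads c1=-5 → after 2×micro: -27/4 ⇒ (c0=-2, c1=-5, c2=-27/4)
macro 2: S0 reads c0=-2 → after 1×micro: -2; S1 reads c2=-27/4 → after 1×micro: -13/4; S2 reads c1=-13/4 → after 2×micro: -105/16 ⇒ (c0=-2, c1=-13/4, c2=-105/16)
macro 3: S0 reads c0=-2 → after 1×micro: -2; S1 reads c2=-105/16 → after 1×micro: 1/16; S2 reads c1=1/16 → after 2×micro: -99/64 ⇒ (c0=-2, c1=1/16, c2=-99/64)

c2 at macro-step 3 = -99/64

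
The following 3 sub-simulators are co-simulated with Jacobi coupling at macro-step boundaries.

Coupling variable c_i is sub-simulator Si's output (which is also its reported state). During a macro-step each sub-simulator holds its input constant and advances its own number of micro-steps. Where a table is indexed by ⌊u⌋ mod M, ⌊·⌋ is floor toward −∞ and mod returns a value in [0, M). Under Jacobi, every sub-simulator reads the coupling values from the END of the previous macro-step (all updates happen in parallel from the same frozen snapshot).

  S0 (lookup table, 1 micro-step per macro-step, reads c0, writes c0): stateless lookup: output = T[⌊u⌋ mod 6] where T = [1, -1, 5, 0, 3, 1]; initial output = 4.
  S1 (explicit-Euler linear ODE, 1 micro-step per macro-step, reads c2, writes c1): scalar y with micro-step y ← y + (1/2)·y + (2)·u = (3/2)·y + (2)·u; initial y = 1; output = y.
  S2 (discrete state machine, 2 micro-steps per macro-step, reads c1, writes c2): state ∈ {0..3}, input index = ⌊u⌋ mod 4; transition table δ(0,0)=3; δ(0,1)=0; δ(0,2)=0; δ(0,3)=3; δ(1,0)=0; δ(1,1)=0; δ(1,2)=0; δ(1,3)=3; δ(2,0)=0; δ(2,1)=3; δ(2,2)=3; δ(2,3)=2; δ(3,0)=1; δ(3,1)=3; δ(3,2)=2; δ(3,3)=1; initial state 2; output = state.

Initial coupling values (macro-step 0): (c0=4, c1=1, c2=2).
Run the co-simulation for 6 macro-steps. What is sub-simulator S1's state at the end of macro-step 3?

macro 1: S0 reads c0=4 → after 1×micro: 3; S1 reads c2=2 → after 1×micro: 11/2; S2 reads c1=1 → after 2×micro: 3 ⇒ (c0=3, c1=11/2, c2=3)
macro 2: S0 reads c0=3 → after 1×micro: 0; S1 reads c2=3 → after 1×micro: 57/4; S2 reads c1=11/2 → after 2×micro: 3 ⇒ (c0=0, c1=57/4, c2=3)
macro 3: S0 reads c0=0 → after 1×micro: 1; S1 reads c2=3 → after 1×micro: 219/8; S2 reads c1=57/4 → after 2×micro: 3 ⇒ (c0=1, c1=219/8, c2=3)
macro 4: S0 reads c0=1 → after 1×micro: -1; S1 reads c2=3 → after 1×micro: 753/16; S2 reads c1=219/8 → after 2×micro: 3 ⇒ (c0=-1, c1=753/16, c2=3)
macro 5: S0 reads c0=-1 → after 1×micro: 1; S1 reads c2=3 → after 1×micro: 2451/32; S2 reads c1=753/16 → after 2×micro: 3 ⇒ (c0=1, c1=2451/32, c2=3)
macro 6: S0 reads c0=1 → after 1×micro: -1; S1 reads c2=3 → after 1×micro: 7737/64; S2 reads c1=2451/32 → after 2×micro: 0 ⇒ (c0=-1, c1=7737/64, c2=0)

S1 state at macro-step 3 = 219/8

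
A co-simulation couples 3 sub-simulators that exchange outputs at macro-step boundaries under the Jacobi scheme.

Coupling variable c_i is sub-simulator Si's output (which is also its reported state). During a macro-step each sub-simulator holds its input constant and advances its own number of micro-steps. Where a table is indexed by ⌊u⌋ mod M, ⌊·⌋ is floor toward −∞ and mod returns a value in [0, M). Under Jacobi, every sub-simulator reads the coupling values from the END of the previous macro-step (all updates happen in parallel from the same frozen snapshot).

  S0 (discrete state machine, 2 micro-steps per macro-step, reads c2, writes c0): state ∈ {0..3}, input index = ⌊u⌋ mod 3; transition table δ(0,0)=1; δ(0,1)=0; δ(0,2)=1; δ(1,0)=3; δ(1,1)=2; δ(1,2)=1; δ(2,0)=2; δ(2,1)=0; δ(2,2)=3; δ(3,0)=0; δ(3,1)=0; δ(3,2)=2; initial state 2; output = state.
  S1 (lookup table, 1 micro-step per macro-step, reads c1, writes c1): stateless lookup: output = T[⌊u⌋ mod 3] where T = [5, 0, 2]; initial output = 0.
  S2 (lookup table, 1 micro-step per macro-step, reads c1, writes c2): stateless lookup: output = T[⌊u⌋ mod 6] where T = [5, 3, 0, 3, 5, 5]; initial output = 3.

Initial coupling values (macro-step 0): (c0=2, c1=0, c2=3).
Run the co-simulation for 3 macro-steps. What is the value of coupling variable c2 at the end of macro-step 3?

macro 1: S0 reads c2=3 → after 2×micro: 2; S1 reads c1=0 → after 1×micro: 5; S2 reads c1=0 → after 1×micro: 5 ⇒ (c0=2, c1=5, c2=5)
macro 2: S0 reads c2=5 → after 2×micro: 2; S1 reads c1=5 → after 1×micro: 2; S2 reads c1=5 → after 1×micro: 5 ⇒ (c0=2, c1=2, c2=5)
macro 3: S0 reads c2=5 → after 2×micro: 2; S1 reads c1=2 → after 1×micro: 2; S2 reads c1=2 → after 1×micro: 0 ⇒ (c0=2, c1=2, c2=0)

c2 at macro-step 3 = 0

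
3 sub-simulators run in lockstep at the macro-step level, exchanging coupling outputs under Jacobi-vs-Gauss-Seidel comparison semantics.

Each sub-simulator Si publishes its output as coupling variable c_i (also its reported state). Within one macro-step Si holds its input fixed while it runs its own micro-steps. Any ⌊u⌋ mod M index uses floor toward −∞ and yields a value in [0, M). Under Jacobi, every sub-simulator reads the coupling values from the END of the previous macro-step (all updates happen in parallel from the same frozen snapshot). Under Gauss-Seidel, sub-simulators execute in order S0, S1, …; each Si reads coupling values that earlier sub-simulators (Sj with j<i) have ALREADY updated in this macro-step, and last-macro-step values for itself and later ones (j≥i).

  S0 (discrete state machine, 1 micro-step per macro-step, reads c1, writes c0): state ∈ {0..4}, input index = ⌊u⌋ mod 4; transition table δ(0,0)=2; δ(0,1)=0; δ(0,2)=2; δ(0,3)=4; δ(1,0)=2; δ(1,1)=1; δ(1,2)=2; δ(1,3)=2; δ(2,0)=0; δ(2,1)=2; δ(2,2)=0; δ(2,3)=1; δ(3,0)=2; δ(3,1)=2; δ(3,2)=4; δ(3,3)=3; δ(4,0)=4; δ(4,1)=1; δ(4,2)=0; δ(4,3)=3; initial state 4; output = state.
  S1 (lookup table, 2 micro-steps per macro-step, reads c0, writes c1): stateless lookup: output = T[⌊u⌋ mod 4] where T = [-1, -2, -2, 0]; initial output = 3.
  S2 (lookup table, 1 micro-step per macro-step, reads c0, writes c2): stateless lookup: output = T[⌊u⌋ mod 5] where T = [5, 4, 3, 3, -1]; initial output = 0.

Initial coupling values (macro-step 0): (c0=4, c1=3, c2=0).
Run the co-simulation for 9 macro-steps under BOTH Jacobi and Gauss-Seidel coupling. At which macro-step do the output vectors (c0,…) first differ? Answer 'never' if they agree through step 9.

first divergence at macro-step: 1

[Jacobi] macro 1: S0 reads c1=3 → after 1×micro: 3; S1 reads c0=4 → after 2×micro: -1; S2 reads c0=4 → after 1×micro: -1 ⇒ (c0=3, c1=-1, c2=-1)
[Jacobi] macro 2: S0 reads c1=-1 → after 1×micro: 3; S1 reads c0=3 → after 2×micro: 0; S2 reads c0=3 → after 1×micro: 3 ⇒ (c0=3, c1=0, c2=3)
[Jacobi] macro 3: S0 reads c1=0 → after 1×micro: 2; S1 reads c0=3 → after 2×micro: 0; S2 reads c0=3 → after 1×micro: 3 ⇒ (c0=2, c1=0, c2=3)
[Jacobi] macro 4: S0 reads c1=0 → after 1×micro: 0; S1 reads c0=2 → after 2×micro: -2; S2 reads c0=2 → after 1×micro: 3 ⇒ (c0=0, c1=-2, c2=3)
[Jacobi] macro 5: S0 reads c1=-2 → after 1×micro: 2; S1 reads c0=0 → after 2×micro: -1; S2 reads c0=0 → after 1×micro: 5 ⇒ (c0=2, c1=-1, c2=5)
[Jacobi] macro 6: S0 reads c1=-1 → after 1×micro: 1; S1 reads c0=2 → after 2×micro: -2; S2 reads c0=2 → after 1×micro: 3 ⇒ (c0=1, c1=-2, c2=3)
[Jacobi] macro 7: S0 reads c1=-2 → after 1×micro: 2; S1 reads c0=1 → after 2×micro: -2; S2 reads c0=1 → after 1×micro: 4 ⇒ (c0=2, c1=-2, c2=4)
[Jacobi] macro 8: S0 reads c1=-2 → after 1×micro: 0; S1 reads c0=2 → after 2×micro: -2; S2 reads c0=2 → after 1×micro: 3 ⇒ (c0=0, c1=-2, c2=3)
[Jacobi] macro 9: S0 reads c1=-2 → after 1×micro: 2; S1 reads c0=0 → after 2×micro: -1; S2 reads c0=0 → after 1×micro: 5 ⇒ (c0=2, c1=-1, c2=5)
[Gauss-Seidel] macro 1: S0 reads c1=3 → after 1×micro: 3; S1 reads c0=3 → after 2×micro: 0; S2 reads c0=3 → after 1×micro: 3 ⇒ (c0=3, c1=0, c2=3)
[Gauss-Seidel] macro 2: S0 reads c1=0 → after 1×micro: 2; S1 reads c0=2 → after 2×micro: -2; S2 reads c0=2 → after 1×micro: 3 ⇒ (c0=2, c1=-2, c2=3)
[Gauss-Seidel] macro 3: S0 reads c1=-2 → after 1×micro: 0; S1 reads c0=0 → after 2×micro: -1; S2 reads c0=0 → after 1×micro: 5 ⇒ (c0=0, c1=-1, c2=5)
[Gauss-Seidel] macro 4: S0 reads c1=-1 → after 1×micro: 4; S1 reads c0=4 → after 2×micro: -1; S2 reads c0=4 → after 1×micro: -1 ⇒ (c0=4, c1=-1, c2=-1)
[Gauss-Seidel] macro 5: S0 reads c1=-1 → after 1×micro: 3; S1 reads c0=3 → after 2×micro: 0; S2 reads c0=3 → after 1×micro: 3 ⇒ (c0=3, c1=0, c2=3)
[Gauss-Seidel] macro 6: S0 reads c1=0 → after 1×micro: 2; S1 reads c0=2 → after 2×micro: -2; S2 reads c0=2 → after 1×micro: 3 ⇒ (c0=2, c1=-2, c2=3)
[Gauss-Seidel] macro 7: S0 reads c1=-2 → after 1×micro: 0; S1 reads c0=0 → after 2×micro: -1; S2 reads c0=0 → after 1×micro: 5 ⇒ (c0=0, c1=-1, c2=5)
[Gauss-Seidel] macro 8: S0 reads c1=-1 → after 1×micro: 4; S1 reads c0=4 → after 2×micro: -1; S2 reads c0=4 → after 1×micro: -1 ⇒ (c0=4, c1=-1, c2=-1)
[Gauss-Seidel] macro 9: S0 reads c1=-1 → after 1×micro: 3; S1 reads c0=3 → after 2×micro: 0; S2 reads c0=3 → after 1×micro: 3 ⇒ (c0=3, c1=0, c2=3)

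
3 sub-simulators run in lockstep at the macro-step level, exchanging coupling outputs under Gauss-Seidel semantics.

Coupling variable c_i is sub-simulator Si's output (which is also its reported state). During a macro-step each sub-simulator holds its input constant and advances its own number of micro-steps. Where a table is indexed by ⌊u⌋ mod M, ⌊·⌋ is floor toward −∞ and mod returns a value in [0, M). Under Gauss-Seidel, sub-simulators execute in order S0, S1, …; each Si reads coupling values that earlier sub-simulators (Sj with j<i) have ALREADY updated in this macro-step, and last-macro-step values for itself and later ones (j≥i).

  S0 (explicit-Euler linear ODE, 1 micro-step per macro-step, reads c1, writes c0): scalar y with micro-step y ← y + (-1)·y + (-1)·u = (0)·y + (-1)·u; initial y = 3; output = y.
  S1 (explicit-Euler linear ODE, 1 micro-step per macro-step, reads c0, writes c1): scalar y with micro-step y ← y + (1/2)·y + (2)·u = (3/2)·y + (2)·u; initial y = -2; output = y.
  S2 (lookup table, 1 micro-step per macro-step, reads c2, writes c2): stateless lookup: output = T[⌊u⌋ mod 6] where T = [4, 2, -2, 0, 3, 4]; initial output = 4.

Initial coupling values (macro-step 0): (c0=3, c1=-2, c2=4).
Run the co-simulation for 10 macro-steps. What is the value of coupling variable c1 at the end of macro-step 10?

c1 at macro-step 10 = -1/512

macro 1: S0 reads c1=-2 → after 1×micro: 2; S1 reads c0=2 → after 1×micro: 1; S2 reads c2=4 → after 1×micro: 3 ⇒ (c0=2, c1=1, c2=3)
macro 2: S0 reads c1=1 → after 1×micro: -1; S1 reads c0=-1 → after 1×micro: -1/2; S2 reads c2=3 → after 1×micro: 0 ⇒ (c0=-1, c1=-1/2, c2=0)
macro 3: S0 reads c1=-1/2 → after 1×micro: 1/2; S1 reads c0=1/2 → after 1×micro: 1/4; S2 reads c2=0 → after 1×micro: 4 ⇒ (c0=1/2, c1=1/4, c2=4)
macro 4: S0 reads c1=1/4 → after 1×micro: -1/4; S1 reads c0=-1/4 → after 1×micro: -1/8; S2 reads c2=4 → after 1×micro: 3 ⇒ (c0=-1/4, c1=-1/8, c2=3)
macro 5: S0 reads c1=-1/8 → after 1×micro: 1/8; S1 reads c0=1/8 → after 1×micro: 1/16; S2 reads c2=3 → after 1×micro: 0 ⇒ (c0=1/8, c1=1/16, c2=0)
macro 6: S0 reads c1=1/16 → after 1×micro: -1/16; S1 reads c0=-1/16 → after 1×micro: -1/32; S2 reads c2=0 → after 1×micro: 4 ⇒ (c0=-1/16, c1=-1/32, c2=4)
macro 7: S0 reads c1=-1/32 → after 1×micro: 1/32; S1 reads c0=1/32 → after 1×micro: 1/64; S2 reads c2=4 → after 1×micro: 3 ⇒ (c0=1/32, c1=1/64, c2=3)
macro 8: S0 reads c1=1/64 → after 1×micro: -1/64; S1 reads c0=-1/64 → after 1×micro: -1/128; S2 reads c2=3 → after 1×micro: 0 ⇒ (c0=-1/64, c1=-1/128, c2=0)
macro 9: S0 reads c1=-1/128 → after 1×micro: 1/128; S1 reads c0=1/128 → after 1×micro: 1/256; S2 reads c2=0 → after 1×micro: 4 ⇒ (c0=1/128, c1=1/256, c2=4)
macro 10: S0 reads c1=1/256 → after 1×micro: -1/256; S1 reads c0=-1/256 → after 1×micro: -1/512; S2 reads c2=4 → after 1×micro: 3 ⇒ (c0=-1/256, c1=-1/512, c2=3)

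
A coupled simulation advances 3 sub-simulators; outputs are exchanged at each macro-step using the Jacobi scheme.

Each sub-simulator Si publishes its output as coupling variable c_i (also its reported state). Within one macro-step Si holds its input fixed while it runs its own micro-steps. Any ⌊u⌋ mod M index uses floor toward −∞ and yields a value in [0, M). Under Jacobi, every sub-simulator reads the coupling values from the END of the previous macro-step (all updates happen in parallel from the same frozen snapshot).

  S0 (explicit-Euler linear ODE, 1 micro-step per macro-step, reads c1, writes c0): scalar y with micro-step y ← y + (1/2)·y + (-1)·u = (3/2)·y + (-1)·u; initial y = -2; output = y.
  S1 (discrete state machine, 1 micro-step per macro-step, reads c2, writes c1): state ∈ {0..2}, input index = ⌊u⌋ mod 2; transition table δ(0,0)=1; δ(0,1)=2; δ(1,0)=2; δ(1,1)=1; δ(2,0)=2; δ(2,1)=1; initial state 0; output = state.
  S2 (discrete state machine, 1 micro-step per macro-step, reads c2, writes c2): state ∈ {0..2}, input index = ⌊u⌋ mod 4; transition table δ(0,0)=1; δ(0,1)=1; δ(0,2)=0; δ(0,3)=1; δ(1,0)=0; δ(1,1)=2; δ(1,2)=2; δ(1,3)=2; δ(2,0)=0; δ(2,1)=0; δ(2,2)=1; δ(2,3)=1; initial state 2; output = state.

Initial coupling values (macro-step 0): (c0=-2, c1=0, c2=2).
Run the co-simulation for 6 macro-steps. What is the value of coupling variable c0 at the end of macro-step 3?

macro 1: S0 reads c1=0 → after 1×micro: -3; S1 reads c2=2 → after 1×micro: 1; S2 reads c2=2 → after 1×micro: 1 ⇒ (c0=-3, c1=1, c2=1)
macro 2: S0 reads c1=1 → after 1×micro: -11/2; S1 reads c2=1 → after 1×micro: 1; S2 reads c2=1 → after 1×micro: 2 ⇒ (c0=-11/2, c1=1, c2=2)
macro 3: S0 reads c1=1 → after 1×micro: -37/4; S1 reads c2=2 → after 1×micro: 2; S2 reads c2=2 → after 1×micro: 1 ⇒ (c0=-37/4, c1=2, c2=1)
macro 4: S0 reads c1=2 → after 1×micro: -127/8; S1 reads c2=1 → after 1×micro: 1; S2 reads c2=1 → after 1×micro: 2 ⇒ (c0=-127/8, c1=1, c2=2)
macro 5: S0 reads c1=1 → after 1×micro: -397/16; S1 reads c2=2 → after 1×micro: 2; S2 reads c2=2 → after 1×micro: 1 ⇒ (c0=-397/16, c1=2, c2=1)
macro 6: S0 reads c1=2 → after 1×micro: -1255/32; S1 reads c2=1 → after 1×micro: 1; S2 reads c2=1 → after 1×micro: 2 ⇒ (c0=-1255/32, c1=1, c2=2)

c0 at macro-step 3 = -37/4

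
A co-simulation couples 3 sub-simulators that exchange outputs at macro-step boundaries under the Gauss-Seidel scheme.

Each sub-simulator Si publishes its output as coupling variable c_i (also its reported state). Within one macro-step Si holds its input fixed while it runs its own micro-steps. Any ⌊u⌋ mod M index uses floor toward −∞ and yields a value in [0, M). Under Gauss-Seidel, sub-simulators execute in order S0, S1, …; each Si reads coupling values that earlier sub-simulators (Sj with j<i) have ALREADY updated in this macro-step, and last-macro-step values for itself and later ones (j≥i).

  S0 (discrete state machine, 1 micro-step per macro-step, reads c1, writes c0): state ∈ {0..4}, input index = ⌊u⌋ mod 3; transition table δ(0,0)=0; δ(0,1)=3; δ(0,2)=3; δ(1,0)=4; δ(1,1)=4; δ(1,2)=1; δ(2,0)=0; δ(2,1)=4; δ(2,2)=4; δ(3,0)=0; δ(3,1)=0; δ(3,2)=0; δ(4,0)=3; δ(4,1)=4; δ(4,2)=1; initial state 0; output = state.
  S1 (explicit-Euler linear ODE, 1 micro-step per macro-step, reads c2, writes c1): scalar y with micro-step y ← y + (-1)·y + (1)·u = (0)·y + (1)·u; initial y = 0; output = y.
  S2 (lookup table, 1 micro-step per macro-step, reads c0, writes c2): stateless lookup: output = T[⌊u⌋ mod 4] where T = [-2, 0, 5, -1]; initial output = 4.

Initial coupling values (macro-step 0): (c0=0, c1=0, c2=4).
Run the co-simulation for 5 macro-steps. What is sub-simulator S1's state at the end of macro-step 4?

macro 1: S0 reads c1=0 → after 1×micro: 0; S1 reads c2=4 → after 1×micro: 4; S2 reads c0=0 → after 1×micro: -2 ⇒ (c0=0, c1=4, c2=-2)
macro 2: S0 reads c1=4 → after 1×micro: 3; S1 reads c2=-2 → after 1×micro: -2; S2 reads c0=3 → after 1×micro: -1 ⇒ (c0=3, c1=-2, c2=-1)
macro 3: S0 reads c1=-2 → after 1×micro: 0; S1 reads c2=-1 → after 1×micro: -1; S2 reads c0=0 → after 1×micro: -2 ⇒ (c0=0, c1=-1, c2=-2)
macro 4: S0 reads c1=-1 → after 1×micro: 3; S1 reads c2=-2 → after 1×micro: -2; S2 reads c0=3 → after 1×micro: -1 ⇒ (c0=3, c1=-2, c2=-1)
macro 5: S0 reads c1=-2 → after 1×micro: 0; S1 reads c2=-1 → after 1×micro: -1; S2 reads c0=0 → after 1×micro: -2 ⇒ (c0=0, c1=-1, c2=-2)

S1 state at macro-step 4 = -2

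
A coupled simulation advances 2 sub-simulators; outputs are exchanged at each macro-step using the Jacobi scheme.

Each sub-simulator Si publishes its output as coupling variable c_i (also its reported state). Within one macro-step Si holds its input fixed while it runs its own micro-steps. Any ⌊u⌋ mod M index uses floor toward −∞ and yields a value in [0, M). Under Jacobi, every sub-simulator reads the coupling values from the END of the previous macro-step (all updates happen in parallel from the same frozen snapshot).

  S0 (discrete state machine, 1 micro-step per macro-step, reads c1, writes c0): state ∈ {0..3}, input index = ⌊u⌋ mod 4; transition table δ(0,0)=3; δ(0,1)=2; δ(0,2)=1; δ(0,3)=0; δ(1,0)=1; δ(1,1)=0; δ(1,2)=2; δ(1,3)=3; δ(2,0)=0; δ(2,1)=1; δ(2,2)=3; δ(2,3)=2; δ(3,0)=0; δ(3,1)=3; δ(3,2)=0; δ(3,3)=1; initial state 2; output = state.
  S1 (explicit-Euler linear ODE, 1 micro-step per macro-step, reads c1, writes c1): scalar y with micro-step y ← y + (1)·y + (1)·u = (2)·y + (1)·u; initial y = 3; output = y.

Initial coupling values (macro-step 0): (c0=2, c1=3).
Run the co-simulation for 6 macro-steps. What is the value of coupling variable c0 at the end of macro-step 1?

c0 at macro-step 1 = 2

macro 1: S0 reads c1=3 → after 1×micro: 2; S1 reads c1=3 → after 1×micro: 9 ⇒ (c0=2, c1=9)
macro 2: S0 reads c1=9 → after 1×micro: 1; S1 reads c1=9 → after 1×micro: 27 ⇒ (c0=1, c1=27)
macro 3: S0 reads c1=27 → after 1×micro: 3; S1 reads c1=27 → after 1×micro: 81 ⇒ (c0=3, c1=81)
macro 4: S0 reads c1=81 → after 1×micro: 3; S1 reads c1=81 → after 1×micro: 243 ⇒ (c0=3, c1=243)
macro 5: S0 reads c1=243 → after 1×micro: 1; S1 reads c1=243 → after 1×micro: 729 ⇒ (c0=1, c1=729)
macro 6: S0 reads c1=729 → after 1×micro: 0; S1 reads c1=729 → after 1×micro: 2187 ⇒ (c0=0, c1=2187)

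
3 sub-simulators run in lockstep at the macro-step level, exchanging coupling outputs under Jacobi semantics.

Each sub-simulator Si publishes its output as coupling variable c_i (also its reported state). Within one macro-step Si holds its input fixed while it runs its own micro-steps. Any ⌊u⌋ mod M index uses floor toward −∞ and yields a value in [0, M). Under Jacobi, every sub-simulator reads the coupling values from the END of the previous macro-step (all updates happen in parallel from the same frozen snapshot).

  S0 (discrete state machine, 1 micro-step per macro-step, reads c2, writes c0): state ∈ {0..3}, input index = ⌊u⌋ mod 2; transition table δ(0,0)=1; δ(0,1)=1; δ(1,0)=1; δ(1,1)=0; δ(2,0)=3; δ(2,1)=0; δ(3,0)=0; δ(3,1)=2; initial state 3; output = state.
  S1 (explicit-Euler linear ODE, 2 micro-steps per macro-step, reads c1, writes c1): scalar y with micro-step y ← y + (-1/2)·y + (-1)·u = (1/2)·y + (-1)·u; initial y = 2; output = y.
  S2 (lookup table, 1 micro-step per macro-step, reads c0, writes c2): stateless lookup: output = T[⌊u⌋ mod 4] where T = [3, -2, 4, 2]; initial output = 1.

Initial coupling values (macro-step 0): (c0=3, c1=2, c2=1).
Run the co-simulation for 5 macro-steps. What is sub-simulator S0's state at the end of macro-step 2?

macro 1: S0 reads c2=1 → after 1×micro: 2; S1 reads c1=2 → after 2×micro: -5/2; S2 reads c0=3 → after 1×micro: 2 ⇒ (c0=2, c1=-5/2, c2=2)
macro 2: S0 reads c2=2 → after 1×micro: 3; S1 reads c1=-5/2 → after 2×micro: 25/8; S2 reads c0=2 → after 1×micro: 4 ⇒ (c0=3, c1=25/8, c2=4)
macro 3: S0 reads c2=4 → after 1×micro: 0; S1 reads c1=25/8 → after 2×micro: -125/32; S2 reads c0=3 → after 1×micro: 2 ⇒ (c0=0, c1=-125/32, c2=2)
macro 4: S0 reads c2=2 → after 1×micro: 1; S1 reads c1=-125/32 → after 2×micro: 625/128; S2 reads c0=0 → after 1×micro: 3 ⇒ (c0=1, c1=625/128, c2=3)
macro 5: S0 reads c2=3 → after 1×micro: 0; S1 reads c1=625/128 → after 2×micro: -3125/512; S2 reads c0=1 → after 1×micro: -2 ⇒ (c0=0, c1=-3125/512, c2=-2)

S0 state at macro-step 2 = 3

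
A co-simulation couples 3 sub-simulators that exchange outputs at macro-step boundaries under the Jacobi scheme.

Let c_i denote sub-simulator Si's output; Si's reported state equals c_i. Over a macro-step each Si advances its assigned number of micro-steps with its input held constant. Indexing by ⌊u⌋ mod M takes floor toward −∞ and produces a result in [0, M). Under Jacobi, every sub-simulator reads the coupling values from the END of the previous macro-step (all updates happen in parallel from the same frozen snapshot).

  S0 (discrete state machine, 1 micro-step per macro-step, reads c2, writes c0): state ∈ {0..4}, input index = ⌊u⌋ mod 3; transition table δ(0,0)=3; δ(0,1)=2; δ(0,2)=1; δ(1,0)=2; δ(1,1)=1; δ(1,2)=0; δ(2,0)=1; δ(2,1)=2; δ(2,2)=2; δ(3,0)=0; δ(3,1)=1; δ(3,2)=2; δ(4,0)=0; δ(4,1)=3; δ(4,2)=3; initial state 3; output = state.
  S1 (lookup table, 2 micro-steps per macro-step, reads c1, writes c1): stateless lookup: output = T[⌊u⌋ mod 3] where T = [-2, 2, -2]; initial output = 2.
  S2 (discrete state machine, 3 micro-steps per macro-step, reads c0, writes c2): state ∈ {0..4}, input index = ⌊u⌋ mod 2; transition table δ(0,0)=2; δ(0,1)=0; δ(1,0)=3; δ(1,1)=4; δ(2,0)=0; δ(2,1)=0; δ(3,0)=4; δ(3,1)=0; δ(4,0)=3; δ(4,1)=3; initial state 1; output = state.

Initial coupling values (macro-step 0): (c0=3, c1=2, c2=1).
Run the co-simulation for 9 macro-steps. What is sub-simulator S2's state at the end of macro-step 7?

S2 state at macro-step 7 = 2

macro 1: S0 reads c2=1 → after 1×micro: 1; S1 reads c1=2 → after 2×micro: -2; S2 reads c0=3 → after 3×micro: 0 ⇒ (c0=1, c1=-2, c2=0)
macro 2: S0 reads c2=0 → after 1×micro: 2; S1 reads c1=-2 → after 2×micro: 2; S2 reads c0=1 → after 3×micro: 0 ⇒ (c0=2, c1=2, c2=0)
macro 3: S0 reads c2=0 → after 1×micro: 1; S1 reads c1=2 → after 2×micro: -2; S2 reads c0=2 → after 3×micro: 2 ⇒ (c0=1, c1=-2, c2=2)
macro 4: S0 reads c2=2 → after 1×micro: 0; S1 reads c1=-2 → after 2×micro: 2; S2 reads c0=1 → after 3×micro: 0 ⇒ (c0=0, c1=2, c2=0)
macro 5: S0 reads c2=0 → after 1×micro: 3; S1 reads c1=2 → after 2×micro: -2; S2 reads c0=0 → after 3×micro: 2 ⇒ (c0=3, c1=-2, c2=2)
macro 6: S0 reads c2=2 → after 1×micro: 2; S1 reads c1=-2 → after 2×micro: 2; S2 reads c0=3 → after 3×micro: 0 ⇒ (c0=2, c1=2, c2=0)
macro 7: S0 reads c2=0 → after 1×micro: 1; S1 reads c1=2 → after 2×micro: -2; S2 reads c0=2 → after 3×micro: 2 ⇒ (c0=1, c1=-2, c2=2)
macro 8: S0 reads c2=2 → after 1×micro: 0; S1 reads c1=-2 → after 2×micro: 2; S2 reads c0=1 → after 3×micro: 0 ⇒ (c0=0, c1=2, c2=0)
macro 9: S0 reads c2=0 → after 1×micro: 3; S1 reads c1=2 → after 2×micro: -2; S2 reads c0=0 → after 3×micro: 2 ⇒ (c0=3, c1=-2, c2=2)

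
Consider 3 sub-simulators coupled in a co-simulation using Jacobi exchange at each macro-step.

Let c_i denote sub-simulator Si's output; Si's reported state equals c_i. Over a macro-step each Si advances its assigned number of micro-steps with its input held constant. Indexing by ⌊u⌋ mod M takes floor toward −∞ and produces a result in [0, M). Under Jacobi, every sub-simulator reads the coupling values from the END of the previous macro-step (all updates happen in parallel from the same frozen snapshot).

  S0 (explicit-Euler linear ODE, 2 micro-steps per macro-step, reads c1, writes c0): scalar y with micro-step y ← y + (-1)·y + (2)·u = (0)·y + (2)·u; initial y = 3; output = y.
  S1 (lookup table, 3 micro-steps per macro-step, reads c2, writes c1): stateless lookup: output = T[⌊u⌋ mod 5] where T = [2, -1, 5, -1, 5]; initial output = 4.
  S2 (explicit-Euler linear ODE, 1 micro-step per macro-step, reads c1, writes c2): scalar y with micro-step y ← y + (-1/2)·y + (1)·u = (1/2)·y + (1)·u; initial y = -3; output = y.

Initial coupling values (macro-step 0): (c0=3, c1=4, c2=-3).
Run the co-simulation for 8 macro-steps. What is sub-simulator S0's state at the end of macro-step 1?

macro 1: S0 reads c1=4 → after 2×micro: 8; S1 reads c2=-3 → after 3×micro: 5; S2 reads c1=4 → after 1×micro: 5/2 ⇒ (c0=8, c1=5, c2=5/2)
macro 2: S0 reads c1=5 → after 2×micro: 10; S1 reads c2=5/2 → after 3×micro: 5; S2 reads c1=5 → after 1×micro: 25/4 ⇒ (c0=10, c1=5, c2=25/4)
macro 3: S0 reads c1=5 → after 2×micro: 10; S1 reads c2=25/4 → after 3×micro: -1; S2 reads c1=5 → after 1×micro: 65/8 ⇒ (c0=10, c1=-1, c2=65/8)
macro 4: S0 reads c1=-1 → after 2×micro: -2; S1 reads c2=65/8 → after 3×micro: -1; S2 reads c1=-1 → after 1×micro: 49/16 ⇒ (c0=-2, c1=-1, c2=49/16)
macro 5: S0 reads c1=-1 → after 2×micro: -2; S1 reads c2=49/16 → after 3×micro: -1; S2 reads c1=-1 → after 1×micro: 17/32 ⇒ (c0=-2, c1=-1, c2=17/32)
macro 6: S0 reads c1=-1 → after 2×micro: -2; S1 reads c2=17/32 → after 3×micro: 2; S2 reads c1=-1 → after 1×micro: -47/64 ⇒ (c0=-2, c1=2, c2=-47/64)
macro 7: S0 reads c1=2 → after 2×micro: 4; S1 reads c2=-47/64 → after 3×micro: 5; S2 reads c1=2 → after 1×micro: 209/128 ⇒ (c0=4, c1=5, c2=209/128)
macro 8: S0 reads c1=5 → after 2×micro: 10; S1 reads c2=209/128 → after 3×micro: -1; S2 reads c1=5 → after 1×micro: 1489/256 ⇒ (c0=10, c1=-1, c2=1489/256)

S0 state at macro-step 1 = 8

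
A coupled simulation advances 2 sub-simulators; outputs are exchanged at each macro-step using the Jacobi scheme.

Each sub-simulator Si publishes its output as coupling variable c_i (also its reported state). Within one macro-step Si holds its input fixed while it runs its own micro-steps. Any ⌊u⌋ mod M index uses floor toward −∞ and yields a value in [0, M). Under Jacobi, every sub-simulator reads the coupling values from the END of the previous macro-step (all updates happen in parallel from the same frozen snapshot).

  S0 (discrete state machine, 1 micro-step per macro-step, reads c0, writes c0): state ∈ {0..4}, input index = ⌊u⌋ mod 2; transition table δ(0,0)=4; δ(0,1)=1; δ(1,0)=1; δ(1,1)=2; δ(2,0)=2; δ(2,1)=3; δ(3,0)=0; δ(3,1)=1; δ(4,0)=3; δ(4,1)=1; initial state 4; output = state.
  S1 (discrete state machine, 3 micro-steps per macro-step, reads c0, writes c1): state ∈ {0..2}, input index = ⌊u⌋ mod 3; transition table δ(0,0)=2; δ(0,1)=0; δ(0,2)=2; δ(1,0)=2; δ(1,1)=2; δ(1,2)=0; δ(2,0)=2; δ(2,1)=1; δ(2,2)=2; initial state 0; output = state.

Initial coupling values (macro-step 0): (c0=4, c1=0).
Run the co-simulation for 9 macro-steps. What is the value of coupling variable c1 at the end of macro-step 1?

macro 1: S0 reads c0=4 → after 1×micro: 3; S1 reads c0=4 → after 3×micro: 0 ⇒ (c0=3, c1=0)
macro 2: S0 reads c0=3 → after 1×micro: 1; S1 reads c0=3 → after 3×micro: 2 ⇒ (c0=1, c1=2)
macro 3: S0 reads c0=1 → after 1×micro: 2; S1 reads c0=1 → after 3×micro: 1 ⇒ (c0=2, c1=1)
macro 4: S0 reads c0=2 → after 1×micro: 2; S1 reads c0=2 → after 3×micro: 2 ⇒ (c0=2, c1=2)
macro 5: S0 reads c0=2 → after 1×micro: 2; S1 reads c0=2 → after 3×micro: 2 ⇒ (c0=2, c1=2)
macro 6: S0 reads c0=2 → after 1×micro: 2; S1 reads c0=2 → after 3×micro: 2 ⇒ (c0=2, c1=2)
macro 7: S0 reads c0=2 → after 1×micro: 2; S1 reads c0=2 → after 3×micro: 2 ⇒ (c0=2, c1=2)
macro 8: S0 reads c0=2 → after 1×micro: 2; S1 reads c0=2 → after 3×micro: 2 ⇒ (c0=2, c1=2)
macro 9: S0 reads c0=2 → after 1×micro: 2; S1 reads c0=2 → after 3×micro: 2 ⇒ (c0=2, c1=2)

c1 at macro-step 1 = 0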